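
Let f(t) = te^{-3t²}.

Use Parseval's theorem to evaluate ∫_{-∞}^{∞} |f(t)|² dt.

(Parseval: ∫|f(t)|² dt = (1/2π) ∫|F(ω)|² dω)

∫|f(t)|² dt = \frac{\sqrt{6} \sqrt{\pi}}{72}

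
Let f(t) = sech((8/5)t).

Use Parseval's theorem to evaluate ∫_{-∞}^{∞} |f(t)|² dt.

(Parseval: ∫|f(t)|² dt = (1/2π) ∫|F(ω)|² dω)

∫|f(t)|² dt = \frac{5}{4}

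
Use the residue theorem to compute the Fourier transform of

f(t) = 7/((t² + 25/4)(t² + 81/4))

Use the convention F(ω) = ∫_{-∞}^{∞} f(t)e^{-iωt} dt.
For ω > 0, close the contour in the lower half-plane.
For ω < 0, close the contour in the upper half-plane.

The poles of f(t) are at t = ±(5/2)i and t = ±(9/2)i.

Let g(z) = f(z)e^{-iωz}; for large |z| the factor e^{-iωz} decays in the lower half-plane when ω > 0 and in the upper half-plane when ω < 0.

Case ω > 0 (lower half-plane, clockwise contour ⇒ F(ω) = -2πi·ΣRes):
  Res_{z = - \frac{5 i}{2}} g(z) = \frac{i e^{- \frac{5 \omega}{2}}}{10}
  Res_{z = - \frac{9 i}{2}} g(z) = - \frac{i e^{- \frac{9 \omega}{2}}}{18}
  F(ω) = -2πi·ΣRes = \frac{\pi \left(9 e^{2 \omega} - 5\right) e^{- \frac{9 \omega}{2}}}{45}

Case ω < 0 (upper half-plane, counterclockwise contour ⇒ F(ω) = +2πi·ΣRes):
  Res_{z = \frac{5 i}{2}} g(z) = - \frac{i e^{\frac{5 \omega}{2}}}{10}
  Res_{z = \frac{9 i}{2}} g(z) = \frac{i e^{\frac{9 \omega}{2}}}{18}
  F(ω) = 2πi·ΣRes = \frac{\pi \left(9 - 5 e^{2 \omega}\right) e^{\frac{5 \omega}{2}}}{45}

Both cases combine into a single formula in |ω|:

F(ω) = \frac{\pi \left(9 e^{2 \left|{\omega}\right|} - 5\right) e^{- \frac{9 \left|{\omega}\right|}{2}}}{45}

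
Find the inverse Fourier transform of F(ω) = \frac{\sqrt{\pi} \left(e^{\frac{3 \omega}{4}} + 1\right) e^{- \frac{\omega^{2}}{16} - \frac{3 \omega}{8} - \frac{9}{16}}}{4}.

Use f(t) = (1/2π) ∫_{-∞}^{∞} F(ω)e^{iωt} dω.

f(t) = e^{- 4 t^{2}} \cos{\left(3 t \right)}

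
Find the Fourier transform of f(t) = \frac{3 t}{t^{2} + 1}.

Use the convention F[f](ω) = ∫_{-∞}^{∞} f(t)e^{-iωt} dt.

F(ω) = - 3 i \pi e^{- \left|{\omega}\right|} \operatorname{sign}{\left(\omega \right)}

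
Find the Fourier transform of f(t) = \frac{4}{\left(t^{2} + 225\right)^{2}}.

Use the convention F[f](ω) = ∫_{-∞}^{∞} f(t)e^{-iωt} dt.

F(ω) = \frac{2 \pi \left(15 \left|{\omega}\right| + 1\right) e^{- 15 \left|{\omega}\right|}}{3375}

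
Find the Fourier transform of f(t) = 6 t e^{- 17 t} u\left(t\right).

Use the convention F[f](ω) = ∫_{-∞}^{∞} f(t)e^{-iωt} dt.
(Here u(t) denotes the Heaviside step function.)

F(ω) = \frac{6}{\left(i \omega + 17\right)^{2}}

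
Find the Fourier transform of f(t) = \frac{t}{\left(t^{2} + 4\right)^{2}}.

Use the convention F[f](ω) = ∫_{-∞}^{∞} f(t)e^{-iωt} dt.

F(ω) = - \frac{i \pi \omega e^{- 2 \left|{\omega}\right|}}{4}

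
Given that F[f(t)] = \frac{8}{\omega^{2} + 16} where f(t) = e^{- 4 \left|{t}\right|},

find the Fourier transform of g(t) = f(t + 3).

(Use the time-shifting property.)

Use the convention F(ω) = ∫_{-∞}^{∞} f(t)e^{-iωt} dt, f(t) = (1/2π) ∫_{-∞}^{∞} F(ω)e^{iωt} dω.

F[g](ω) = \frac{8 e^{3 i \omega}}{\omega^{2} + 16}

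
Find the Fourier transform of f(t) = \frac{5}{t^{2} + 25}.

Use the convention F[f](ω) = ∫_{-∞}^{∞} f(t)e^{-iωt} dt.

F(ω) = \pi e^{- 5 \left|{\omega}\right|}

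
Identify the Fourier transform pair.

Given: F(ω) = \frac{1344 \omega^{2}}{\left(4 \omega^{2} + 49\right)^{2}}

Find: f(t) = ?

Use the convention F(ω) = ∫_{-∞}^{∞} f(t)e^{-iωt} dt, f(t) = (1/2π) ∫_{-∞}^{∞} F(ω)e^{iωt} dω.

f(t) = 6 \left(1 - \frac{7 \left|{t}\right|}{2}\right) e^{- \frac{7 \left|{t}\right|}{2}}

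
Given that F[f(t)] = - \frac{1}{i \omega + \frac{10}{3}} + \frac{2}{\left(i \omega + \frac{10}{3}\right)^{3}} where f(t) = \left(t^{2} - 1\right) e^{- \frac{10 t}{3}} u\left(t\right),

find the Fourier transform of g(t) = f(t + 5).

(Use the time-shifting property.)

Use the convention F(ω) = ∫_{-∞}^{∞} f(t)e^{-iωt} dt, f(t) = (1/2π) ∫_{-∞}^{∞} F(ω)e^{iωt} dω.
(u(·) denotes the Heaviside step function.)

F[g](ω) = \frac{3 \left(54 i \omega - \left(3 i \omega + 10\right)^{3} + 180\right) e^{5 i \omega}}{\left(3 i \omega + 10\right)^{4}}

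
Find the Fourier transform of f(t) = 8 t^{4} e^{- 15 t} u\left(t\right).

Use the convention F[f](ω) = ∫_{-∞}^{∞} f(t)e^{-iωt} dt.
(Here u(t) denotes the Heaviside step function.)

F(ω) = \frac{192}{\left(i \omega + 15\right)^{5}}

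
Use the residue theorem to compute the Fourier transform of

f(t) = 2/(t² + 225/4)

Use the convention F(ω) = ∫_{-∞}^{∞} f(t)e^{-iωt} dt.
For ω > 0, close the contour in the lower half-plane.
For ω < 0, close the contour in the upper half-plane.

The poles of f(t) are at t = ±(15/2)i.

Let g(z) = f(z)e^{-iωz}; for large |z| the factor e^{-iωz} decays in the lower half-plane when ω > 0 and in the upper half-plane when ω < 0.

Case ω > 0 (lower half-plane, clockwise contour ⇒ F(ω) = -2πi·ΣRes):
  Res_{z = - \frac{15 i}{2}} g(z) = \frac{2 i e^{- \frac{15 \omega}{2}}}{15}
  F(ω) = -2πi·ΣRes = \frac{4 \pi e^{- \frac{15 \omega}{2}}}{15}

Case ω < 0 (upper half-plane, counterclockwise contour ⇒ F(ω) = +2πi·ΣRes):
  Res_{z = \frac{15 i}{2}} g(z) = - \frac{2 i e^{\frac{15 \omega}{2}}}{15}
  F(ω) = 2πi·ΣRes = \frac{4 \pi e^{\frac{15 \omega}{2}}}{15}

Both cases combine into a single formula in |ω|:

F(ω) = \frac{4 \pi e^{- \frac{15 \left|{\omega}\right|}{2}}}{15}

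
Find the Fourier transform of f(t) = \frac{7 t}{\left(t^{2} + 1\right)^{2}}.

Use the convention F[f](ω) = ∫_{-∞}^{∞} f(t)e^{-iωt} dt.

F(ω) = - \frac{7 i \pi \omega e^{- \left|{\omega}\right|}}{2}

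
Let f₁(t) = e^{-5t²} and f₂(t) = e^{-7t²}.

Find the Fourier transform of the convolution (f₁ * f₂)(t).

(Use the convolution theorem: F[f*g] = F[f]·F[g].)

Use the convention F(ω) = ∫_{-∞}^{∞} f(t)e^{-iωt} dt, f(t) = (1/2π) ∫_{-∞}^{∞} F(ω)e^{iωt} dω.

F[f₁*f₂](ω) = \frac{\sqrt{35} \pi e^{- \frac{3 \omega^{2}}{35}}}{35}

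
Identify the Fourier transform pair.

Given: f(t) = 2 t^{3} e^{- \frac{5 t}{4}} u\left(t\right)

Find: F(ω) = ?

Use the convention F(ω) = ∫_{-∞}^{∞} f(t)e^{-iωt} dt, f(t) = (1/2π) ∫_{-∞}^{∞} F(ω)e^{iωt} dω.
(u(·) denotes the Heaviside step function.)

F(ω) = \frac{3072}{\left(4 i \omega + 5\right)^{4}}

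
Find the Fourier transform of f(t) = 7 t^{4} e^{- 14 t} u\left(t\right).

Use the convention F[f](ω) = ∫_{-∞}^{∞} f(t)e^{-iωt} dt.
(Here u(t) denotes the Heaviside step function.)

F(ω) = \frac{168}{\left(i \omega + 14\right)^{5}}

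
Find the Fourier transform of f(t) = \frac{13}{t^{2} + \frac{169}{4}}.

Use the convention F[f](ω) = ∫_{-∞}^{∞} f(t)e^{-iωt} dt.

F(ω) = 2 \pi e^{- \frac{13 \left|{\omega}\right|}{2}}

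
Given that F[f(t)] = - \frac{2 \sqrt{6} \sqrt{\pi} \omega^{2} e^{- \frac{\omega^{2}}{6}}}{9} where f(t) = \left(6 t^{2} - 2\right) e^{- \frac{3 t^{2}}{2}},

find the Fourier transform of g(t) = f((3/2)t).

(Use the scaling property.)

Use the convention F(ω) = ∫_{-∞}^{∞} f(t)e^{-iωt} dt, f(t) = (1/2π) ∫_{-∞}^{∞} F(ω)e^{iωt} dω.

F[g](ω) = - \frac{16 \sqrt{6} \sqrt{\pi} \omega^{2} e^{- \frac{2 \omega^{2}}{27}}}{243}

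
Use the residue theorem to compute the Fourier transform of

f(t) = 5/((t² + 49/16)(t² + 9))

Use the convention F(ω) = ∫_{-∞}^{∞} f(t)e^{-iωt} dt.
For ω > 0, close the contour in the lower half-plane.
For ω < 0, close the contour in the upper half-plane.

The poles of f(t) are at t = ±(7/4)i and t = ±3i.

Let g(z) = f(z)e^{-iωz}; for large |z| the factor e^{-iωz} decays in the lower half-plane when ω > 0 and in the upper half-plane when ω < 0.

Case ω > 0 (lower half-plane, clockwise contour ⇒ F(ω) = -2πi·ΣRes):
  Res_{z = - \frac{7 i}{4}} g(z) = \frac{32 i e^{- \frac{7 \omega}{4}}}{133}
  Res_{z = - 3 i} g(z) = - \frac{8 i e^{- 3 \omega}}{57}
  F(ω) = -2πi·ΣRes = - \frac{16 \pi e^{- 3 \omega}}{57} + \frac{64 \pi e^{- \frac{7 \omega}{4}}}{133}

Case ω < 0 (upper half-plane, counterclockwise contour ⇒ F(ω) = +2πi·ΣRes):
  Res_{z = \frac{7 i}{4}} g(z) = - \frac{32 i e^{\frac{7 \omega}{4}}}{133}
  Res_{z = 3 i} g(z) = \frac{8 i e^{3 \omega}}{57}
  F(ω) = 2πi·ΣRes = \frac{16 \pi \left(12 e^{\frac{7 \omega}{4}} - 7 e^{3 \omega}\right)}{399}

Both cases combine into a single formula in |ω|:

F(ω) = - \frac{16 \pi e^{- 3 \left|{\omega}\right|}}{57} + \frac{64 \pi e^{- \frac{7 \left|{\omega}\right|}{4}}}{133}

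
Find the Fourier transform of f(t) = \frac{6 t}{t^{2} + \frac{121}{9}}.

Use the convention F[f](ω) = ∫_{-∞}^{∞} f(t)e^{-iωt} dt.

F(ω) = - 6 i \pi e^{- \frac{11 \left|{\omega}\right|}{3}} \operatorname{sign}{\left(\omega \right)}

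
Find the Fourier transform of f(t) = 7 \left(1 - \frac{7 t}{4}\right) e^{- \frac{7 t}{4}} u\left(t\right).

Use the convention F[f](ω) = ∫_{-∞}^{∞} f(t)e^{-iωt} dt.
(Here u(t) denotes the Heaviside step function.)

F(ω) = \frac{112 i \omega}{- 16 \omega^{2} + 56 i \omega + 49}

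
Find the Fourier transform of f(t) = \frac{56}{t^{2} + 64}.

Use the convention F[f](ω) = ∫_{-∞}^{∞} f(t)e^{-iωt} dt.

F(ω) = 7 \pi e^{- 8 \left|{\omega}\right|}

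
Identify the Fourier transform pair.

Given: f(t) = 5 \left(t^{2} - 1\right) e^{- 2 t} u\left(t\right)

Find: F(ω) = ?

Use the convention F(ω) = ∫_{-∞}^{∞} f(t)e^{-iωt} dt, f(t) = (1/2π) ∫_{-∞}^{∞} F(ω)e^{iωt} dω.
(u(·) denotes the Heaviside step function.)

F(ω) = \frac{5 \left(2 i \omega - \left(i \omega + 2\right)^{3} + 4\right)}{\left(i \omega + 2\right)^{4}}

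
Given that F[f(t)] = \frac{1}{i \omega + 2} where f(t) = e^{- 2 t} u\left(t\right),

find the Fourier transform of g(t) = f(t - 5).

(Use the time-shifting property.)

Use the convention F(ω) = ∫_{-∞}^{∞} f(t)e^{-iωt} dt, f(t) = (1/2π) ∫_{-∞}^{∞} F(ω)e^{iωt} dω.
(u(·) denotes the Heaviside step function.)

F[g](ω) = \frac{e^{- 5 i \omega}}{i \omega + 2}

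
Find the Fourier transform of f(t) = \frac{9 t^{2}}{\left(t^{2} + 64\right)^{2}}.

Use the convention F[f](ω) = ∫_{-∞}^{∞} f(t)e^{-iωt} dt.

F(ω) = \frac{9 \pi \left(1 - 8 \left|{\omega}\right|\right) e^{- 8 \left|{\omega}\right|}}{16}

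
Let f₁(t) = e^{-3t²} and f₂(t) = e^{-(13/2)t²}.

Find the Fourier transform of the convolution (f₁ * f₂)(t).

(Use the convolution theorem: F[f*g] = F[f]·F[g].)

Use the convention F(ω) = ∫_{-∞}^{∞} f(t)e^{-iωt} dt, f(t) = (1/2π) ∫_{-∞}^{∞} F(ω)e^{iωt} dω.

F[f₁*f₂](ω) = \frac{\sqrt{78} \pi e^{- \frac{19 \omega^{2}}{156}}}{39}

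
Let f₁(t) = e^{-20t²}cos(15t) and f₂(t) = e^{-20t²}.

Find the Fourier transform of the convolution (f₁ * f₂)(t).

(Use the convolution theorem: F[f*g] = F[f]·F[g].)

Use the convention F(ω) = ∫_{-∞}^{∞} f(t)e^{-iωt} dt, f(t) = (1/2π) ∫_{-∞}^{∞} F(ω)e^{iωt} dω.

F[f₁*f₂](ω) = \frac{\pi \left(e^{\frac{3 \omega}{4}} + 1\right) e^{- \frac{\omega^{2}}{40} - \frac{3 \omega}{8} - \frac{45}{16}}}{40}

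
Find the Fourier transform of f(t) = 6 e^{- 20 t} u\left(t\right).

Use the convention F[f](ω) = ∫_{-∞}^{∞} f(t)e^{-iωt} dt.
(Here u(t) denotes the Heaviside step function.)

F(ω) = \frac{6}{i \omega + 20}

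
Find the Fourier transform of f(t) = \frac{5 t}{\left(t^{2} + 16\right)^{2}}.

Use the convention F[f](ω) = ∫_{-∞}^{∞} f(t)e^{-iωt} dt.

F(ω) = - \frac{5 i \pi \omega e^{- 4 \left|{\omega}\right|}}{8}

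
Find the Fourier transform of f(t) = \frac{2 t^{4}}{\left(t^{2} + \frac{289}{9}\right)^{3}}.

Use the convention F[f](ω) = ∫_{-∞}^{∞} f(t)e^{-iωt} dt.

F(ω) = \frac{\pi \left(289 \omega^{2} - 255 \left|{\omega}\right| + 27\right) e^{- \frac{17 \left|{\omega}\right|}{3}}}{204}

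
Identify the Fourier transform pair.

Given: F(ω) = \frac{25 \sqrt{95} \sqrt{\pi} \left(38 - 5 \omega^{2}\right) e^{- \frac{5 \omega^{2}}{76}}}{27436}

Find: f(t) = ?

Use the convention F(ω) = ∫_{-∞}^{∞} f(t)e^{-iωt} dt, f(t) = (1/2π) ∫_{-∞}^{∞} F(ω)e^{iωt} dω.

f(t) = 5 t^{2} e^{- \frac{19 t^{2}}{5}}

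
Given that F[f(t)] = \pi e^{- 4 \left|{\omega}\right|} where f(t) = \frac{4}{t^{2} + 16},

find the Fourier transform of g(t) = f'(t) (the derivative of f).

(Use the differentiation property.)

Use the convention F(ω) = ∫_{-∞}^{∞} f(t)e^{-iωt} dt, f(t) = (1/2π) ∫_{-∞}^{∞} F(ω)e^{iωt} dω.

F[g](ω) = i \pi \omega e^{- 4 \left|{\omega}\right|}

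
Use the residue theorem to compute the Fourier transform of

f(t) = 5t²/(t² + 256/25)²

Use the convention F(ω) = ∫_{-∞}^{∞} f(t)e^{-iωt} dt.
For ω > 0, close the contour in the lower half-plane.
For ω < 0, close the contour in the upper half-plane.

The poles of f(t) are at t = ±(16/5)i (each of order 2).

Let g(z) = f(z)e^{-iωz}; for large |z| the factor e^{-iωz} decays in the lower half-plane when ω > 0 and in the upper half-plane when ω < 0.

Case ω > 0 (lower half-plane, clockwise contour ⇒ F(ω) = -2πi·ΣRes):
  Res_{z = - \frac{16 i}{5}} g(z) = \frac{5 i \left(5 - 16 \omega\right) e^{- \frac{16 \omega}{5}}}{64} (pole of order 2)
  F(ω) = -2πi·ΣRes = \frac{5 \pi \left(5 - 16 \omega\right) e^{- \frac{16 \omega}{5}}}{32}

Case ω < 0 (upper half-plane, counterclockwise contour ⇒ F(ω) = +2πi·ΣRes):
  Res_{z = \frac{16 i}{5}} g(z) = \frac{5 i \left(- 16 \omega - 5\right) e^{\frac{16 \omega}{5}}}{64} (pole of order 2)
  F(ω) = 2πi·ΣRes = \frac{5 \pi \left(16 \omega + 5\right) e^{\frac{16 \omega}{5}}}{32}

Both cases combine into a single formula in |ω|:

F(ω) = \frac{5 \pi \left(5 - 16 \left|{\omega}\right|\right) e^{- \frac{16 \left|{\omega}\right|}{5}}}{32}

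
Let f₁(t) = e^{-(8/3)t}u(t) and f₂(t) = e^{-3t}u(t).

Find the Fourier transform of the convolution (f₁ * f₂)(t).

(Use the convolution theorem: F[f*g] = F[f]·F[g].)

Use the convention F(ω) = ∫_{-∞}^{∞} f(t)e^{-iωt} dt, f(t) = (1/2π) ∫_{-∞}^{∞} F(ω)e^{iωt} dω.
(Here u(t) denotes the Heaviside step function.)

F[f₁*f₂](ω) = \frac{3}{\left(i \omega + 3\right) \left(3 i \omega + 8\right)}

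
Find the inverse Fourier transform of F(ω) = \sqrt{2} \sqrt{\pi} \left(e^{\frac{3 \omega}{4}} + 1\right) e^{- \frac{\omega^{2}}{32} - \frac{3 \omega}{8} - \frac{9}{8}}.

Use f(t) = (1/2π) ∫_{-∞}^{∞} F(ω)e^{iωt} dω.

f(t) = 8 e^{- 8 t^{2}} \cos{\left(6 t \right)}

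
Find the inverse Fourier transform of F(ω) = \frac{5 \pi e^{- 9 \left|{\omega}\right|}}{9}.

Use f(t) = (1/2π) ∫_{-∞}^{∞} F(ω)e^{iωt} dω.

f(t) = \frac{5}{t^{2} + 81}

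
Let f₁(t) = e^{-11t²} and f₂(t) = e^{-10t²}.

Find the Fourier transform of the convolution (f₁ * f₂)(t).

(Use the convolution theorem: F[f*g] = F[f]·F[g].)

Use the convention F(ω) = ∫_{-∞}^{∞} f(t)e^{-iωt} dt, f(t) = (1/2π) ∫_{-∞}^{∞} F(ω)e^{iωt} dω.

F[f₁*f₂](ω) = \frac{\sqrt{110} \pi e^{- \frac{21 \omega^{2}}{440}}}{110}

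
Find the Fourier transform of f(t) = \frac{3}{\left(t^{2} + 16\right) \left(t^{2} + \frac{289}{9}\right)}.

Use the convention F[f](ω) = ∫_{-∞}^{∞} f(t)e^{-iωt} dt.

F(ω) = \frac{27 \pi e^{- 4 \left|{\omega}\right|}}{580} - \frac{81 \pi e^{- \frac{17 \left|{\omega}\right|}{3}}}{2465}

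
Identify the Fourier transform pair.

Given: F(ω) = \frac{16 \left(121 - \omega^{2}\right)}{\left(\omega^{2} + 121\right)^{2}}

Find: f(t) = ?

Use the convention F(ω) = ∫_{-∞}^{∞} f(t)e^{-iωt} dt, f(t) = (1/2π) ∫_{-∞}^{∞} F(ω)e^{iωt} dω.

f(t) = 8 e^{- 11 \left|{t}\right|} \left|{t}\right|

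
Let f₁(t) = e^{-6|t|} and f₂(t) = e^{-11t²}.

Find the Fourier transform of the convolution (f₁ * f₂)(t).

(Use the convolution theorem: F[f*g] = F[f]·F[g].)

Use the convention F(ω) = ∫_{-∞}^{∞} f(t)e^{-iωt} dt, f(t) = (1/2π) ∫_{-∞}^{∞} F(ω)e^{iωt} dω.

F[f₁*f₂](ω) = \frac{12 \sqrt{11} \sqrt{\pi} e^{- \frac{\omega^{2}}{44}}}{11 \left(\omega^{2} + 36\right)}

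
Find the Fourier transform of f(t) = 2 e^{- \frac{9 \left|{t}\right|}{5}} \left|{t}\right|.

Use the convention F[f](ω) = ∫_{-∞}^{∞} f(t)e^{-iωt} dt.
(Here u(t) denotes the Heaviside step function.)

F(ω) = \frac{100 \left(81 - 25 \omega^{2}\right)}{\left(25 \omega^{2} + 81\right)^{2}}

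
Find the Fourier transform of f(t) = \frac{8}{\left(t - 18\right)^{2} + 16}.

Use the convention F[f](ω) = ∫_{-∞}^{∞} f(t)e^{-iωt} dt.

F(ω) = 2 \pi e^{- 18 i \omega - 4 \left|{\omega}\right|}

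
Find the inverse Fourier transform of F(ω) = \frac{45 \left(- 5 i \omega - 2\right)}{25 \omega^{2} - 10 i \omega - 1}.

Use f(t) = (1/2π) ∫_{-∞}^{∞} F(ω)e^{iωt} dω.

f(t) = 9 \left(\frac{t}{5} + 1\right) e^{- \frac{t}{5}} u\left(t\right)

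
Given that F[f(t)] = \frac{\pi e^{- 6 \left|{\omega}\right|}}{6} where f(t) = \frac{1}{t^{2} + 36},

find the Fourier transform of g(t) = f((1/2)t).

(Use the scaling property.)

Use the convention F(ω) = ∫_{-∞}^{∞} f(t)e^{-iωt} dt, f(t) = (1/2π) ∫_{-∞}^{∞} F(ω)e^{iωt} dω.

F[g](ω) = \frac{\pi e^{- 12 \left|{\omega}\right|}}{3}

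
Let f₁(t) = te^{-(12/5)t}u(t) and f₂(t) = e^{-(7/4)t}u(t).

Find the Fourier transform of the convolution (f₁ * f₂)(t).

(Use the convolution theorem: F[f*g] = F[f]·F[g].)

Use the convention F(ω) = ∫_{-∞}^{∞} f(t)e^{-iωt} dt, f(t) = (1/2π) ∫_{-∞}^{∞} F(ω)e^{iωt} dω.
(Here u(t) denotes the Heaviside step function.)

F[f₁*f₂](ω) = \frac{100}{\left(4 i \omega + 7\right) \left(5 i \omega + 12\right)^{2}}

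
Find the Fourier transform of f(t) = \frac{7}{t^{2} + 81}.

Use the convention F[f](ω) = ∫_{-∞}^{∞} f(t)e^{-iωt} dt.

F(ω) = \frac{7 \pi e^{- 9 \left|{\omega}\right|}}{9}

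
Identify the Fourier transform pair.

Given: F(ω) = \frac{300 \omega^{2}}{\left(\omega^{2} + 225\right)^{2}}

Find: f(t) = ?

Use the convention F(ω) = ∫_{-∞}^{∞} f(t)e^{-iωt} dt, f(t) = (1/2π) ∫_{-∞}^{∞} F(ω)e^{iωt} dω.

f(t) = 5 \left(1 - 15 \left|{t}\right|\right) e^{- 15 \left|{t}\right|}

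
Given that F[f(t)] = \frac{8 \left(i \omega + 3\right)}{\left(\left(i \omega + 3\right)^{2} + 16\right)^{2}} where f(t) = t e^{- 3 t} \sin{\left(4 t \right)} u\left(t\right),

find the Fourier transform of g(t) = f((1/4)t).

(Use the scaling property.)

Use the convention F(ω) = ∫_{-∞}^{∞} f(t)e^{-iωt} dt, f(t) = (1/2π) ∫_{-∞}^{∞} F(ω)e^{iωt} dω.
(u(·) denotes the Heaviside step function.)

F[g](ω) = \frac{32 \left(4 i \omega + 3\right)}{\left(\left(4 i \omega + 3\right)^{2} + 16\right)^{2}}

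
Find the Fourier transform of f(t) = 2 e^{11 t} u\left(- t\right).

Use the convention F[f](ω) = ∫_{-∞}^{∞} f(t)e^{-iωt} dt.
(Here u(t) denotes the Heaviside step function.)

F(ω) = - \frac{2}{i \omega - 11}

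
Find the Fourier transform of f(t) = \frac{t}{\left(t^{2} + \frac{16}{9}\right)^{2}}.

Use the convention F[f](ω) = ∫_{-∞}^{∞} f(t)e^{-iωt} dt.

F(ω) = - \frac{3 i \pi \omega e^{- \frac{4 \left|{\omega}\right|}{3}}}{8}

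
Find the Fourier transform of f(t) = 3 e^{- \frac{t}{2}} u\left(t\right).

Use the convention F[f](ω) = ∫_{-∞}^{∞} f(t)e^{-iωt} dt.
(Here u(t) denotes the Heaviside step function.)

F(ω) = \frac{6}{2 i \omega + 1}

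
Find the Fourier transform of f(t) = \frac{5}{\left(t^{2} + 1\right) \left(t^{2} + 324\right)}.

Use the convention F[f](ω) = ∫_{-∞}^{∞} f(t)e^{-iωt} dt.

F(ω) = \frac{5 \pi \left(18 e^{17 \left|{\omega}\right|} - 1\right) e^{- 18 \left|{\omega}\right|}}{5814}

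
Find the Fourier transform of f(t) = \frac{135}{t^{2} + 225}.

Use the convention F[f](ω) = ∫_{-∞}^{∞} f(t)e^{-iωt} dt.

F(ω) = 9 \pi e^{- 15 \left|{\omega}\right|}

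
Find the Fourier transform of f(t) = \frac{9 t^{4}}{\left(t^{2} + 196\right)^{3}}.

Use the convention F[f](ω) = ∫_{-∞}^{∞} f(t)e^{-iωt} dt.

F(ω) = \frac{9 \pi \left(196 \omega^{2} - 70 \left|{\omega}\right| + 3\right) e^{- 14 \left|{\omega}\right|}}{112}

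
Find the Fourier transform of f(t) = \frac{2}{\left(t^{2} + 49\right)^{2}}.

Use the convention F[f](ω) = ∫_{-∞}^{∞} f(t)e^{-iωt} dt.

F(ω) = \frac{\pi \left(7 \left|{\omega}\right| + 1\right) e^{- 7 \left|{\omega}\right|}}{343}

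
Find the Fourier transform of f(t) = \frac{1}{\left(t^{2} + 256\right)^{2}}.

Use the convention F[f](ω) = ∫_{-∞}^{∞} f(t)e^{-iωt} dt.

F(ω) = \frac{\pi \left(16 \left|{\omega}\right| + 1\right) e^{- 16 \left|{\omega}\right|}}{8192}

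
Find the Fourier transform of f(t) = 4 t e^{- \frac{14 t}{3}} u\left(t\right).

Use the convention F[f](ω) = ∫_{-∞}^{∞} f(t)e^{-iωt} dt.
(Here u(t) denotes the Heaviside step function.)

F(ω) = \frac{36}{\left(3 i \omega + 14\right)^{2}}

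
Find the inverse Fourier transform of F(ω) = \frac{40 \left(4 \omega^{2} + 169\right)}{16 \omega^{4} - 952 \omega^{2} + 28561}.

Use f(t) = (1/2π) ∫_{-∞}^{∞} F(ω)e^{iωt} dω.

f(t) = 2 e^{- \frac{5 \left|{t}\right|}{2}} \cos{\left(6 \left|{t}\right| \right)}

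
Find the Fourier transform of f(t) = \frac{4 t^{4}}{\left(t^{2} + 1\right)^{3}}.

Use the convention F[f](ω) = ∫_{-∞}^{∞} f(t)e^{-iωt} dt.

F(ω) = \frac{\pi \left(\omega^{2} - 5 \left|{\omega}\right| + 3\right) e^{- \left|{\omega}\right|}}{2}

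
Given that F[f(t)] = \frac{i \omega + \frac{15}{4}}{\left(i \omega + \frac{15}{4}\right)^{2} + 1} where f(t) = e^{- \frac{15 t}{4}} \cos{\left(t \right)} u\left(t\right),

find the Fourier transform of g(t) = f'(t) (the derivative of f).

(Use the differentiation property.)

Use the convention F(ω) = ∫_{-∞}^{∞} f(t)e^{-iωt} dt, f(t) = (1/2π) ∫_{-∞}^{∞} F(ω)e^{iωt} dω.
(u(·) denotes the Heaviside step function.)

F[g](ω) = \frac{4 i \omega \left(4 i \omega + 15\right)}{\left(4 i \omega + 15\right)^{2} + 16}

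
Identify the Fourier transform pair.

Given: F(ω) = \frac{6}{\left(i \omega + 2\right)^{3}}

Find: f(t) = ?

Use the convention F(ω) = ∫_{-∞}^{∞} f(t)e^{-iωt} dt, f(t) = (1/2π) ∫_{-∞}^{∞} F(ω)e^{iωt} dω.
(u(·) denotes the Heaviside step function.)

f(t) = 3 t^{2} e^{- 2 t} u\left(t\right)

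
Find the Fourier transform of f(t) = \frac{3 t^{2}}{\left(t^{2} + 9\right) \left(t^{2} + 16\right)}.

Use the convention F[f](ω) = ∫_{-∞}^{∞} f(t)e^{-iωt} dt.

F(ω) = \frac{3 \pi \left(4 - 3 e^{\left|{\omega}\right|}\right) e^{- 4 \left|{\omega}\right|}}{7}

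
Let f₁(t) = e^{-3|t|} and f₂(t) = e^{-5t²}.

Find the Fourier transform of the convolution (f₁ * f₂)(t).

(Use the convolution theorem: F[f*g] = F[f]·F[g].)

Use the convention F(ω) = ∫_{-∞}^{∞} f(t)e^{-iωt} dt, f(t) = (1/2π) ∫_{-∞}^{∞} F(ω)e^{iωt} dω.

F[f₁*f₂](ω) = \frac{6 \sqrt{5} \sqrt{\pi} e^{- \frac{\omega^{2}}{20}}}{5 \left(\omega^{2} + 9\right)}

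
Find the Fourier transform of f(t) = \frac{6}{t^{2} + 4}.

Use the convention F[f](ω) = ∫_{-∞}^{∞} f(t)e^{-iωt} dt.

F(ω) = 3 \pi e^{- 2 \left|{\omega}\right|}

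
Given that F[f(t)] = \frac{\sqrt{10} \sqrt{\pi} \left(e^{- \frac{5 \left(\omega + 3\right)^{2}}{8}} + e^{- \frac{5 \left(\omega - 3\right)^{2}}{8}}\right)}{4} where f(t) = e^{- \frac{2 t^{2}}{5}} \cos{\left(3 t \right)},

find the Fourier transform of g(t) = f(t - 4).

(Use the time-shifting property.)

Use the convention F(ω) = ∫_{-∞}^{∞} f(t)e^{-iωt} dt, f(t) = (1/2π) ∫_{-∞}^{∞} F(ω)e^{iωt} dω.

F[g](ω) = \frac{\sqrt{10} \sqrt{\pi} \left(e^{\frac{15 \omega}{2}} + 1\right) e^{- \frac{5 \omega^{2}}{8} - \frac{15 \omega}{4} - 4 i \omega - \frac{45}{8}}}{4}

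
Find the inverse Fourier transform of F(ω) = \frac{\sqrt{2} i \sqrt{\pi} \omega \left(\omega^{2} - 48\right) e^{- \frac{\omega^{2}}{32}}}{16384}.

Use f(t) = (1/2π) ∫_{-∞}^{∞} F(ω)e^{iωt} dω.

f(t) = t^{3} e^{- 8 t^{2}}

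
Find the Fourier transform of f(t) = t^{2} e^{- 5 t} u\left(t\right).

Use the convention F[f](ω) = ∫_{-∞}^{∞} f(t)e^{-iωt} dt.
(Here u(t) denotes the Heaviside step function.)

F(ω) = \frac{2}{\left(i \omega + 5\right)^{3}}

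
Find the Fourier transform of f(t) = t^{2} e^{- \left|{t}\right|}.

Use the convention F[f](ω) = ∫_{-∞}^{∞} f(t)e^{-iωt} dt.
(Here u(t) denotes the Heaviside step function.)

F(ω) = \frac{4 \left(1 - 3 \omega^{2}\right)}{\left(\omega^{2} + 1\right)^{3}}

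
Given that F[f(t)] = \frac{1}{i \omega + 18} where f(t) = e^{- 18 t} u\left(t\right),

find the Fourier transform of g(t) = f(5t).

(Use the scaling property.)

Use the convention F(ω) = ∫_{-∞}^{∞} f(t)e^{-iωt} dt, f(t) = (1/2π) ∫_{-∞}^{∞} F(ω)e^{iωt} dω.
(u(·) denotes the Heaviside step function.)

F[g](ω) = \frac{1}{i \omega + 90}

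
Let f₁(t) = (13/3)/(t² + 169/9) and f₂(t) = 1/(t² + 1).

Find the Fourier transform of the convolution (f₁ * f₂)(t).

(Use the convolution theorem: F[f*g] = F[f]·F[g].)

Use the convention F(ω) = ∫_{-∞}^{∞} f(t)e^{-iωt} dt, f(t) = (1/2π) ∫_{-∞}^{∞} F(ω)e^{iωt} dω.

F[f₁*f₂](ω) = \pi^{2} e^{- \frac{16 \left|{\omega}\right|}{3}}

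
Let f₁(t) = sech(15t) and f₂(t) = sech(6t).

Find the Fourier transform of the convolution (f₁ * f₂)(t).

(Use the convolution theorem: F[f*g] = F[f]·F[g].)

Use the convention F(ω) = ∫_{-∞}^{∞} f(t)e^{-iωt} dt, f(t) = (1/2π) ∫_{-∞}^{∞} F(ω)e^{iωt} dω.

F[f₁*f₂](ω) = \frac{\pi^{2}}{90 \cosh{\left(\frac{\pi \omega}{30} \right)} \cosh{\left(\frac{\pi \omega}{12} \right)}}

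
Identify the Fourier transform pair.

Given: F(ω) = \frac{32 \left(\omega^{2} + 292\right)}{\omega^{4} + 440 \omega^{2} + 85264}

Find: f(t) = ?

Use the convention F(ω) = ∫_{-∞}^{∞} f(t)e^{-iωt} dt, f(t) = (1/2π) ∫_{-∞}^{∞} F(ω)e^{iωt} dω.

f(t) = e^{- 16 \left|{t}\right|} \cos{\left(6 t \right)}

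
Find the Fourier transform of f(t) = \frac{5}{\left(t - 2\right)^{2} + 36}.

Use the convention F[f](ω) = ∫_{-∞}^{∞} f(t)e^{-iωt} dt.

F(ω) = \frac{5 \pi e^{- 2 i \omega - 6 \left|{\omega}\right|}}{6}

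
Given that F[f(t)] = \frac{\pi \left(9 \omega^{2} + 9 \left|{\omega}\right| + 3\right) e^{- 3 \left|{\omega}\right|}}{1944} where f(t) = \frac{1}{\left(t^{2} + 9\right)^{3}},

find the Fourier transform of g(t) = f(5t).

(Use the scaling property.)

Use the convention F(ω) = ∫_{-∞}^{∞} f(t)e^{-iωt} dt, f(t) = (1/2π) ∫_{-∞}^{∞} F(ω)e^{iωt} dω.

F[g](ω) = \frac{\pi \left(3 \omega^{2} + 15 \left|{\omega}\right| + 25\right) e^{- \frac{3 \left|{\omega}\right|}{5}}}{81000}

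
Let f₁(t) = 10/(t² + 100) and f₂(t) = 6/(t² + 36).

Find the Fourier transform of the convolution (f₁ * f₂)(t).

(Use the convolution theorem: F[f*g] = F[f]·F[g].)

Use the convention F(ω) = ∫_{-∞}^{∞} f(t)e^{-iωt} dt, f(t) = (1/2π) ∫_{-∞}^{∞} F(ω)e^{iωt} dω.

F[f₁*f₂](ω) = \pi^{2} e^{- 16 \left|{\omega}\right|}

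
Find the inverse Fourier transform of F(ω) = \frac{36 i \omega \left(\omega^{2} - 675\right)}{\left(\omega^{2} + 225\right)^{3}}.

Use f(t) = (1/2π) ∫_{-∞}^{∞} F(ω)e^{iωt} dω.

f(t) = 9 t e^{- 15 \left|{t}\right|} \left|{t}\right|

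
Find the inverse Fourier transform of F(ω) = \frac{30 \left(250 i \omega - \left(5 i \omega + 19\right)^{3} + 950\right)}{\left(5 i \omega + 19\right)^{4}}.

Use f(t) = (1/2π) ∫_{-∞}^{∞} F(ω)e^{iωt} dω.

f(t) = 6 \left(t^{2} - 1\right) e^{- \frac{19 t}{5}} u\left(t\right)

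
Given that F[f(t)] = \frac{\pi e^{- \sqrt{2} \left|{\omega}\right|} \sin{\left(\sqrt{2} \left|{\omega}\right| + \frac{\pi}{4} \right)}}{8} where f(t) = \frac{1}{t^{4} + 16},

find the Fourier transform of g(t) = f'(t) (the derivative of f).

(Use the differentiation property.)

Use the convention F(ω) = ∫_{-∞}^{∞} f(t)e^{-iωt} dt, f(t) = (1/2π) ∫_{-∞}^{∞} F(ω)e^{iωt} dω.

F[g](ω) = \frac{i \pi \omega e^{- \sqrt{2} \left|{\omega}\right|} \sin{\left(\sqrt{2} \left|{\omega}\right| + \frac{\pi}{4} \right)}}{8}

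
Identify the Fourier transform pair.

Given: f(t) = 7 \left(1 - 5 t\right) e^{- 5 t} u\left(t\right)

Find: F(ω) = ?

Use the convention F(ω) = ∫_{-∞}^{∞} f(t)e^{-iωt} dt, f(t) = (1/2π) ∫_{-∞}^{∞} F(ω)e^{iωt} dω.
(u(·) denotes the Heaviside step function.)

F(ω) = \frac{7 i \omega}{- \omega^{2} + 10 i \omega + 25}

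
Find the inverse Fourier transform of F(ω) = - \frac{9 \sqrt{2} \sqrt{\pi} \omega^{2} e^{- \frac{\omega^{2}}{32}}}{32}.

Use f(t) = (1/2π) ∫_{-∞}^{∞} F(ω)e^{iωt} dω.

f(t) = 9 \left(32 t^{2} - 2\right) e^{- 8 t^{2}}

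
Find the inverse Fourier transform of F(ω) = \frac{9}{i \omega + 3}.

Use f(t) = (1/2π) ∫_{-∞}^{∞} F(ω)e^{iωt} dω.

f(t) = 9 e^{- 3 t} u\left(t\right)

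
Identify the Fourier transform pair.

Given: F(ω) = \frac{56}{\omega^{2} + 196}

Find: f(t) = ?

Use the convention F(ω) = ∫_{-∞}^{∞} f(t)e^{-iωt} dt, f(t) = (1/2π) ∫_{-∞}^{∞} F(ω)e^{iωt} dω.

f(t) = 2 e^{- 14 \left|{t}\right|}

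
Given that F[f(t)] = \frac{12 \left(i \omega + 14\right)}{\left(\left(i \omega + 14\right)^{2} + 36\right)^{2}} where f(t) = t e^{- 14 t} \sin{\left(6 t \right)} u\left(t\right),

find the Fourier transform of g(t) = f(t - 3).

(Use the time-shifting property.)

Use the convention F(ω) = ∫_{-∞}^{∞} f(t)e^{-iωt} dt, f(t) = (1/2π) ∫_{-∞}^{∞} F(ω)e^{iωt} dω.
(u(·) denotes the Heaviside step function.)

F[g](ω) = \frac{12 \left(i \omega + 14\right) e^{- 3 i \omega}}{\left(\left(i \omega + 14\right)^{2} + 36\right)^{2}}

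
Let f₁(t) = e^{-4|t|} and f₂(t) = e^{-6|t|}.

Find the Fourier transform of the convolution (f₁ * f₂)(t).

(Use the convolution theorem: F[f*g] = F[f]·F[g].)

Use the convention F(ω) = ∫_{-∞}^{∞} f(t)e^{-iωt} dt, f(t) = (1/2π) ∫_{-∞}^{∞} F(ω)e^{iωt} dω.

F[f₁*f₂](ω) = \frac{96}{\left(\omega^{2} + 16\right) \left(\omega^{2} + 36\right)}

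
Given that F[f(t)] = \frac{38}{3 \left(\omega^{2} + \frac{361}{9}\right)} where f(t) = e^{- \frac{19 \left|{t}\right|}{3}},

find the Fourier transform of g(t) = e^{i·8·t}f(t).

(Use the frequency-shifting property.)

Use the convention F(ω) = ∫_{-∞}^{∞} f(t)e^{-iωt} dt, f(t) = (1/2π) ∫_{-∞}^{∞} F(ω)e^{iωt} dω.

F[g](ω) = \frac{114}{9 \left(\omega - 8\right)^{2} + 361}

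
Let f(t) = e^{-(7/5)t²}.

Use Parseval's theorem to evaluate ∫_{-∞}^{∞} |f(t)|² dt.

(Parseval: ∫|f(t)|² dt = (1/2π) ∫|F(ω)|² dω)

∫|f(t)|² dt = \frac{\sqrt{70} \sqrt{\pi}}{14}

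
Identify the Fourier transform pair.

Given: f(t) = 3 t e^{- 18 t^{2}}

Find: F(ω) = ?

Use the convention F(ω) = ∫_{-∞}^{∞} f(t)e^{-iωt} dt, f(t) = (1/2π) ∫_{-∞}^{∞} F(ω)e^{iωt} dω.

F(ω) = - \frac{\sqrt{2} i \sqrt{\pi} \omega e^{- \frac{\omega^{2}}{72}}}{72}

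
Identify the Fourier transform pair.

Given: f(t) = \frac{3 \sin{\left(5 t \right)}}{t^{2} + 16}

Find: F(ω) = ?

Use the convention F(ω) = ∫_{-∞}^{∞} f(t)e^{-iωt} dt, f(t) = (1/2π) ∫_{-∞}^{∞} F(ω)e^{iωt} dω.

F(ω) = \frac{3 i \pi e^{- 4 \left|{\omega + 5}\right|}}{8} - \frac{3 i \pi e^{- 4 \left|{\omega - 5}\right|}}{8}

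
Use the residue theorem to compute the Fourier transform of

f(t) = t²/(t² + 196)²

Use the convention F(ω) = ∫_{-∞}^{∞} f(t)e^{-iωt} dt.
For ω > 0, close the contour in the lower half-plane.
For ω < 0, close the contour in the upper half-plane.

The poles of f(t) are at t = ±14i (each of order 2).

Let g(z) = f(z)e^{-iωz}; for large |z| the factor e^{-iωz} decays in the lower half-plane when ω > 0 and in the upper half-plane when ω < 0.

Case ω > 0 (lower half-plane, clockwise contour ⇒ F(ω) = -2πi·ΣRes):
  Res_{z = - 14 i} g(z) = \frac{i \left(1 - 14 \omega\right) e^{- 14 \omega}}{56} (pole of order 2)
  F(ω) = -2πi·ΣRes = \frac{\pi \left(1 - 14 \omega\right) e^{- 14 \omega}}{28}

Case ω < 0 (upper half-plane, counterclockwise contour ⇒ F(ω) = +2πi·ΣRes):
  Res_{z = 14 i} g(z) = \frac{i \left(- 14 \omega - 1\right) e^{14 \omega}}{56} (pole of order 2)
  F(ω) = 2πi·ΣRes = \frac{\pi \left(14 \omega + 1\right) e^{14 \omega}}{28}

Both cases combine into a single formula in |ω|:

F(ω) = \frac{\pi \left(1 - 14 \left|{\omega}\right|\right) e^{- 14 \left|{\omega}\right|}}{28}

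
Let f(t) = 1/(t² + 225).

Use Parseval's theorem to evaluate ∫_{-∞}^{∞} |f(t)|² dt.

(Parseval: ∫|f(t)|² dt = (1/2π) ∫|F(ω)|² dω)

∫|f(t)|² dt = \frac{\pi}{6750}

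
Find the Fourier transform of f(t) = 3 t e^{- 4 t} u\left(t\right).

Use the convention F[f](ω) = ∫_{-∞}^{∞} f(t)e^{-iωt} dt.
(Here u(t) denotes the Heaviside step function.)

F(ω) = \frac{3}{\left(i \omega + 4\right)^{2}}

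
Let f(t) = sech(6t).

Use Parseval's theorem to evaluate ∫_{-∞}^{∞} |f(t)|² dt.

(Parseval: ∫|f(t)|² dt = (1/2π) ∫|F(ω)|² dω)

∫|f(t)|² dt = \frac{1}{3}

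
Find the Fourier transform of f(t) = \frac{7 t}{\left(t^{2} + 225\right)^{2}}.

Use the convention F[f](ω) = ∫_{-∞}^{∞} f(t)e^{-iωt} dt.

F(ω) = - \frac{7 i \pi \omega e^{- 15 \left|{\omega}\right|}}{30}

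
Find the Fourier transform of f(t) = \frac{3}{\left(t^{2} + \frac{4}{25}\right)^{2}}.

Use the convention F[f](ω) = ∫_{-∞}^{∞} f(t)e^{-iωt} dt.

F(ω) = \frac{75 \pi \left(2 \left|{\omega}\right| + 5\right) e^{- \frac{2 \left|{\omega}\right|}{5}}}{16}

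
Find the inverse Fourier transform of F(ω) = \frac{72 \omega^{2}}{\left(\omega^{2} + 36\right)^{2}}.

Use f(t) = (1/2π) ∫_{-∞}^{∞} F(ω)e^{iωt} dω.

f(t) = 3 \left(1 - 6 \left|{t}\right|\right) e^{- 6 \left|{t}\right|}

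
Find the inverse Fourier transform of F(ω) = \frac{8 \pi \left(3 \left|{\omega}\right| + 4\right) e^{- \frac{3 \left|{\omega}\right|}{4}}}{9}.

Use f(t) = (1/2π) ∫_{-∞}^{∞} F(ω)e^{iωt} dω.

f(t) = \frac{3}{\left(t^{2} + \frac{9}{16}\right)^{2}}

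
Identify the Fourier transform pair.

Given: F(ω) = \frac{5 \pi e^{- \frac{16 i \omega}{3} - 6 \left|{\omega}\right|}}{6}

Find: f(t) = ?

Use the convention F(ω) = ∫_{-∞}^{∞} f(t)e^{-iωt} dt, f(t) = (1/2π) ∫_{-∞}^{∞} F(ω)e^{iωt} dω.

f(t) = \frac{5}{\left(t - \frac{16}{3}\right)^{2} + 36}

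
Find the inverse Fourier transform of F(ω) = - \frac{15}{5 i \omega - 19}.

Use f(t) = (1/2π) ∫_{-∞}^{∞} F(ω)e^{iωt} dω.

f(t) = 3 e^{\frac{19 t}{5}} u\left(- t\right)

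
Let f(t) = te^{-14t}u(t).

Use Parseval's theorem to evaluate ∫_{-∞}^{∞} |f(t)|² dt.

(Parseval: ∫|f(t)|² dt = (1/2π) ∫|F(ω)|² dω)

∫|f(t)|² dt = \frac{1}{10976}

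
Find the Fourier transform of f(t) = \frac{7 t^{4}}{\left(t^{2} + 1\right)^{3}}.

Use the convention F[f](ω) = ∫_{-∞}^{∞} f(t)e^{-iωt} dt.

F(ω) = \frac{7 \pi \left(\omega^{2} - 5 \left|{\omega}\right| + 3\right) e^{- \left|{\omega}\right|}}{8}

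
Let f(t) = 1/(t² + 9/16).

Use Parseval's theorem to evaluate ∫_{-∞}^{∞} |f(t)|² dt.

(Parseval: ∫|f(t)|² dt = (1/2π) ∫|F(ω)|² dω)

∫|f(t)|² dt = \frac{32 \pi}{27}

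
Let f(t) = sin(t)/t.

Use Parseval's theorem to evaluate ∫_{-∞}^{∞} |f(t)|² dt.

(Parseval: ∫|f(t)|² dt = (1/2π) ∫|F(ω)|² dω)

∫|f(t)|² dt = \pi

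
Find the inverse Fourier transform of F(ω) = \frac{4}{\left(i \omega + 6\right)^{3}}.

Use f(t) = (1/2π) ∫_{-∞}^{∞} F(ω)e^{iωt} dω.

f(t) = 2 t^{2} e^{- 6 t} u\left(t\right)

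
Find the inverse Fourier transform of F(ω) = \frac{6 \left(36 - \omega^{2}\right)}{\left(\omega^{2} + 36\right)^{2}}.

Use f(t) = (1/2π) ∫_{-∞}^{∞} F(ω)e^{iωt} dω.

f(t) = 3 e^{- 6 \left|{t}\right|} \left|{t}\right|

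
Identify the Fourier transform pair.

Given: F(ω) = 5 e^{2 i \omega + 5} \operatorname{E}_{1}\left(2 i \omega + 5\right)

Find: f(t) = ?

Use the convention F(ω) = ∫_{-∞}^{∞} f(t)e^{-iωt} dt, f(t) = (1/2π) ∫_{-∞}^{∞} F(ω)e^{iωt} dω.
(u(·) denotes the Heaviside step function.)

f(t) = \frac{5 e^{- \frac{5 t}{2}} u\left(t\right)}{t + 2}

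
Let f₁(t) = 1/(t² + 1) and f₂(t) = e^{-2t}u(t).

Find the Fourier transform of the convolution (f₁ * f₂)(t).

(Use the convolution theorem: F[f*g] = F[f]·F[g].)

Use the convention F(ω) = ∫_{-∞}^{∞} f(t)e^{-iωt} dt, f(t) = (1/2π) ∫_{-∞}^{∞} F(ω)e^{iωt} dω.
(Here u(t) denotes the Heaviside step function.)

F[f₁*f₂](ω) = \frac{\pi e^{- \left|{\omega}\right|}}{i \omega + 2}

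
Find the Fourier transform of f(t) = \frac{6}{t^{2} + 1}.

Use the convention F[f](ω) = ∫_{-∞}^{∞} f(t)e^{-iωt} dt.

F(ω) = 6 \pi e^{- \left|{\omega}\right|}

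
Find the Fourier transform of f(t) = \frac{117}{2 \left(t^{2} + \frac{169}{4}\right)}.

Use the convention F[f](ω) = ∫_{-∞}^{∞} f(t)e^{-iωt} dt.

F(ω) = 9 \pi e^{- \frac{13 \left|{\omega}\right|}{2}}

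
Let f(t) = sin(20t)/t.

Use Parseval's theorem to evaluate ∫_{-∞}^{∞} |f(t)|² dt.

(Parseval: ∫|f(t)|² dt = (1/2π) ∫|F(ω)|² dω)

∫|f(t)|² dt = 20 \pi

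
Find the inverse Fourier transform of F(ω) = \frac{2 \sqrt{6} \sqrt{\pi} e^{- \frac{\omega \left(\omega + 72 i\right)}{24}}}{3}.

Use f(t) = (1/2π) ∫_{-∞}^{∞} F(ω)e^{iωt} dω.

f(t) = 4 e^{- 6 \left(t - 3\right)^{2}}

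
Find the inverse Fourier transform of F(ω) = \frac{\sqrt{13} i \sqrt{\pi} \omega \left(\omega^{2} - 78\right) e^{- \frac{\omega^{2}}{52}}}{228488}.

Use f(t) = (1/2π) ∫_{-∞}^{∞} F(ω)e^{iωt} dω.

f(t) = t^{3} e^{- 13 t^{2}}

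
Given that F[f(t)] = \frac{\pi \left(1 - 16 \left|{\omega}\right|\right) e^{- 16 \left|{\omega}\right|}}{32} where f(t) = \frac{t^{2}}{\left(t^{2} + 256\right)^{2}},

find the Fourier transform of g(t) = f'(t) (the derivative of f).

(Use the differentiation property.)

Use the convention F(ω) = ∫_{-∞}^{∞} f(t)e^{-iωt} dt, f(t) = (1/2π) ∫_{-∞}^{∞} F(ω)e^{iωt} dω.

F[g](ω) = \frac{i \pi \omega \left(1 - 16 \left|{\omega}\right|\right) e^{- 16 \left|{\omega}\right|}}{32}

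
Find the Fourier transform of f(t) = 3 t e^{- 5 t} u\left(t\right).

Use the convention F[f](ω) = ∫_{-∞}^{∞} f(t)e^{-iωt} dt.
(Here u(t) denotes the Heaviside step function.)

F(ω) = \frac{3}{\left(i \omega + 5\right)^{2}}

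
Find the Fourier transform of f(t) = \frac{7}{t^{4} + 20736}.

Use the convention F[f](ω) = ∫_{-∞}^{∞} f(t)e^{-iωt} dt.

F(ω) = \frac{7 \pi e^{- 6 \sqrt{2} \left|{\omega}\right|} \sin{\left(6 \sqrt{2} \left|{\omega}\right| + \frac{\pi}{4} \right)}}{1728}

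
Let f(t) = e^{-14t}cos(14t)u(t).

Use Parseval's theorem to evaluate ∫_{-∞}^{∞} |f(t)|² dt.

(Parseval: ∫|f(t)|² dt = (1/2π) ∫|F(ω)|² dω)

∫|f(t)|² dt = \frac{3}{112}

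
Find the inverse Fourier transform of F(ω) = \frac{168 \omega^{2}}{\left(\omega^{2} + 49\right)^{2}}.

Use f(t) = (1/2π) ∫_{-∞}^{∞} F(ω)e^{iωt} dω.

f(t) = 6 \left(1 - 7 \left|{t}\right|\right) e^{- 7 \left|{t}\right|}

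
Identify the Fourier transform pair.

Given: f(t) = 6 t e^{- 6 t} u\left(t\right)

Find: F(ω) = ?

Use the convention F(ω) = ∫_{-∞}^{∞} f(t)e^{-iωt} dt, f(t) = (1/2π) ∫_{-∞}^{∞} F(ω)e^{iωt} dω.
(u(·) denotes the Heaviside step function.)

F(ω) = \frac{6}{\left(i \omega + 6\right)^{2}}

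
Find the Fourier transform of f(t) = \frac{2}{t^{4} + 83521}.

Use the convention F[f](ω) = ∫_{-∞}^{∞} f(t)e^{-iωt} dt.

F(ω) = \frac{2 \pi e^{- \frac{17 \sqrt{2} \left|{\omega}\right|}{2}} \sin{\left(\frac{17 \sqrt{2} \left|{\omega}\right|}{2} + \frac{\pi}{4} \right)}}{4913}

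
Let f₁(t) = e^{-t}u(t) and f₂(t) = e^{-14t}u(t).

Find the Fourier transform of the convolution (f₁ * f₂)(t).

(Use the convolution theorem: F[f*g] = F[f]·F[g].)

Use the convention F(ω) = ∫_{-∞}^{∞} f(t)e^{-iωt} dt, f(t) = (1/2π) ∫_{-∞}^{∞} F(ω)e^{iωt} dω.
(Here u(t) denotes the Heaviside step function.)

F[f₁*f₂](ω) = \frac{1}{\left(i \omega + 1\right) \left(i \omega + 14\right)}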